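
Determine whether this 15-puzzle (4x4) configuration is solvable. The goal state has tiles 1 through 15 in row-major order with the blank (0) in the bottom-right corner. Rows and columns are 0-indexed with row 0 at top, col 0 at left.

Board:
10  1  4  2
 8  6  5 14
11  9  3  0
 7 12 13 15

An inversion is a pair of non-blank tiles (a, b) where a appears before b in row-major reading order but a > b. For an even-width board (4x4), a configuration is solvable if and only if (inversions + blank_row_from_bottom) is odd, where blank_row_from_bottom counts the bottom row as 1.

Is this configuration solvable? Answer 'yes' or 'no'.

Inversions: 29
Blank is in row 2 (0-indexed from top), which is row 2 counting from the bottom (bottom = 1).
29 + 2 = 31, which is odd, so the puzzle is solvable.

Answer: yes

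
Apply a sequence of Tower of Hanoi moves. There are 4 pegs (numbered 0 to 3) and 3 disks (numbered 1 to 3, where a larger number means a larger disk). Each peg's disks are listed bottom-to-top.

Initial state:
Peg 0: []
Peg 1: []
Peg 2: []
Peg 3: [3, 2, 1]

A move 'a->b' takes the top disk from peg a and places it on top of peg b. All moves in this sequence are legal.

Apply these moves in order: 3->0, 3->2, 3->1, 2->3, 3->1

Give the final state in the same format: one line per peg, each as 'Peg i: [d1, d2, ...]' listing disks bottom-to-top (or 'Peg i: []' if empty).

After move 1 (3->0):
Peg 0: [1]
Peg 1: []
Peg 2: []
Peg 3: [3, 2]

After move 2 (3->2):
Peg 0: [1]
Peg 1: []
Peg 2: [2]
Peg 3: [3]

After move 3 (3->1):
Peg 0: [1]
Peg 1: [3]
Peg 2: [2]
Peg 3: []

After move 4 (2->3):
Peg 0: [1]
Peg 1: [3]
Peg 2: []
Peg 3: [2]

After move 5 (3->1):
Peg 0: [1]
Peg 1: [3, 2]
Peg 2: []
Peg 3: []

Answer: Peg 0: [1]
Peg 1: [3, 2]
Peg 2: []
Peg 3: []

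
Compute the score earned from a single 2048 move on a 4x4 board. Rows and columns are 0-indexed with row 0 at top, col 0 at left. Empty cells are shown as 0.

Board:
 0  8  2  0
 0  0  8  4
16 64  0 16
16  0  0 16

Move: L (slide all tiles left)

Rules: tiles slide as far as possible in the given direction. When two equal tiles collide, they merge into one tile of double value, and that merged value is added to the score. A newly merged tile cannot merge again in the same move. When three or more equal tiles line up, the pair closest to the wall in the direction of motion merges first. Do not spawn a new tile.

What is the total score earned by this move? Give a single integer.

Slide left:
row 0: [0, 8, 2, 0] -> [8, 2, 0, 0]  score +0 (running 0)
row 1: [0, 0, 8, 4] -> [8, 4, 0, 0]  score +0 (running 0)
row 2: [16, 64, 0, 16] -> [16, 64, 16, 0]  score +0 (running 0)
row 3: [16, 0, 0, 16] -> [32, 0, 0, 0]  score +32 (running 32)
Board after move:
 8  2  0  0
 8  4  0  0
16 64 16  0
32  0  0  0

Answer: 32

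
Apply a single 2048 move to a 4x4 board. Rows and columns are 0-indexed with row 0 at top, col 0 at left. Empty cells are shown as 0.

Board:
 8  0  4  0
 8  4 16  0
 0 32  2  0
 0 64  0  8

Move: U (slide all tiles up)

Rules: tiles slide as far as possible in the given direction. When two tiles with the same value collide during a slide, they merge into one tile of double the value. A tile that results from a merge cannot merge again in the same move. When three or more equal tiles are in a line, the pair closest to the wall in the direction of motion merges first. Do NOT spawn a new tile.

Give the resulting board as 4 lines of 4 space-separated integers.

Slide up:
col 0: [8, 8, 0, 0] -> [16, 0, 0, 0]
col 1: [0, 4, 32, 64] -> [4, 32, 64, 0]
col 2: [4, 16, 2, 0] -> [4, 16, 2, 0]
col 3: [0, 0, 0, 8] -> [8, 0, 0, 0]

Answer: 16  4  4  8
 0 32 16  0
 0 64  2  0
 0  0  0  0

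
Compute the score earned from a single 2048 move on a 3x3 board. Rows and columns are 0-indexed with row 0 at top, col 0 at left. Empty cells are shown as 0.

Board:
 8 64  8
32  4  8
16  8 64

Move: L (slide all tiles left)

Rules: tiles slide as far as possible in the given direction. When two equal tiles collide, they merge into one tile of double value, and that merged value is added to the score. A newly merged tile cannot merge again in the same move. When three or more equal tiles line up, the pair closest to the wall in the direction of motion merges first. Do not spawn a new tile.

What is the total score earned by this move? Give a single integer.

Answer: 0

Derivation:
Slide left:
row 0: [8, 64, 8] -> [8, 64, 8]  score +0 (running 0)
row 1: [32, 4, 8] -> [32, 4, 8]  score +0 (running 0)
row 2: [16, 8, 64] -> [16, 8, 64]  score +0 (running 0)
Board after move:
 8 64  8
32  4  8
16  8 64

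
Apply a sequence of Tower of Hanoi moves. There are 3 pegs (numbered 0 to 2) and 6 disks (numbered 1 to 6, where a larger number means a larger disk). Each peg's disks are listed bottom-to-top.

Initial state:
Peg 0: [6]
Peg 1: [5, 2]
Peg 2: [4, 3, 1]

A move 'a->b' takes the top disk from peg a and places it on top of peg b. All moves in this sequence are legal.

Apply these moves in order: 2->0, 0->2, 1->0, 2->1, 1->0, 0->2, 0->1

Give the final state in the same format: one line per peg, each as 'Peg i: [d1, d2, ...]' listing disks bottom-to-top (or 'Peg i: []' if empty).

After move 1 (2->0):
Peg 0: [6, 1]
Peg 1: [5, 2]
Peg 2: [4, 3]

After move 2 (0->2):
Peg 0: [6]
Peg 1: [5, 2]
Peg 2: [4, 3, 1]

After move 3 (1->0):
Peg 0: [6, 2]
Peg 1: [5]
Peg 2: [4, 3, 1]

After move 4 (2->1):
Peg 0: [6, 2]
Peg 1: [5, 1]
Peg 2: [4, 3]

After move 5 (1->0):
Peg 0: [6, 2, 1]
Peg 1: [5]
Peg 2: [4, 3]

After move 6 (0->2):
Peg 0: [6, 2]
Peg 1: [5]
Peg 2: [4, 3, 1]

After move 7 (0->1):
Peg 0: [6]
Peg 1: [5, 2]
Peg 2: [4, 3, 1]

Answer: Peg 0: [6]
Peg 1: [5, 2]
Peg 2: [4, 3, 1]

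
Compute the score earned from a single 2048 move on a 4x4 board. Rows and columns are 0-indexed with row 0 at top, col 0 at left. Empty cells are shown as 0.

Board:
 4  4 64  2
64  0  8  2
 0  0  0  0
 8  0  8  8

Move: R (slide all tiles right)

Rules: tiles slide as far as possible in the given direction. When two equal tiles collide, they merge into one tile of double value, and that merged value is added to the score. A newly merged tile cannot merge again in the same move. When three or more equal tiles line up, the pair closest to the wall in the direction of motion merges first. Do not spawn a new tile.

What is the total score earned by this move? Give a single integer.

Answer: 24

Derivation:
Slide right:
row 0: [4, 4, 64, 2] -> [0, 8, 64, 2]  score +8 (running 8)
row 1: [64, 0, 8, 2] -> [0, 64, 8, 2]  score +0 (running 8)
row 2: [0, 0, 0, 0] -> [0, 0, 0, 0]  score +0 (running 8)
row 3: [8, 0, 8, 8] -> [0, 0, 8, 16]  score +16 (running 24)
Board after move:
 0  8 64  2
 0 64  8  2
 0  0  0  0
 0  0  8 16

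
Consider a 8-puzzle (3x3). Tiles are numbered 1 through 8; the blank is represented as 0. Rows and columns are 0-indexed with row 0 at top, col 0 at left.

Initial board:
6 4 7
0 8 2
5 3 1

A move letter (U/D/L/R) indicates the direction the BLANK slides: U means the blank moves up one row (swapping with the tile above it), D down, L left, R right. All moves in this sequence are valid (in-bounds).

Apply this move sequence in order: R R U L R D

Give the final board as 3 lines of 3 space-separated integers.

Answer: 6 4 7
8 2 0
5 3 1

Derivation:
After move 1 (R):
6 4 7
8 0 2
5 3 1

After move 2 (R):
6 4 7
8 2 0
5 3 1

After move 3 (U):
6 4 0
8 2 7
5 3 1

After move 4 (L):
6 0 4
8 2 7
5 3 1

After move 5 (R):
6 4 0
8 2 7
5 3 1

After move 6 (D):
6 4 7
8 2 0
5 3 1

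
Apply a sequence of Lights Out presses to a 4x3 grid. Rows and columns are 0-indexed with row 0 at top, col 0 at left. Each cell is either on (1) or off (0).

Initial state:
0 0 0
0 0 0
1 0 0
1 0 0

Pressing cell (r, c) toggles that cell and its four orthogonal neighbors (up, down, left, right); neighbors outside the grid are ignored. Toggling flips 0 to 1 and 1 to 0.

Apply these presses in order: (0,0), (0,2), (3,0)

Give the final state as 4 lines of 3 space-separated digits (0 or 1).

After press 1 at (0,0):
1 1 0
1 0 0
1 0 0
1 0 0

After press 2 at (0,2):
1 0 1
1 0 1
1 0 0
1 0 0

After press 3 at (3,0):
1 0 1
1 0 1
0 0 0
0 1 0

Answer: 1 0 1
1 0 1
0 0 0
0 1 0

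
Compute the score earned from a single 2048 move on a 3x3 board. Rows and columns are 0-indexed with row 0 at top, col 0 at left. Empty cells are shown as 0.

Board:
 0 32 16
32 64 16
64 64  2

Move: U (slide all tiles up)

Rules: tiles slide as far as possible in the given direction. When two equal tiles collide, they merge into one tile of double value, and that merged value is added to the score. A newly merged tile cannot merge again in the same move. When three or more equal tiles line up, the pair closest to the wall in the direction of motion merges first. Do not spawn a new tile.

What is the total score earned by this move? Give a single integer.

Slide up:
col 0: [0, 32, 64] -> [32, 64, 0]  score +0 (running 0)
col 1: [32, 64, 64] -> [32, 128, 0]  score +128 (running 128)
col 2: [16, 16, 2] -> [32, 2, 0]  score +32 (running 160)
Board after move:
 32  32  32
 64 128   2
  0   0   0

Answer: 160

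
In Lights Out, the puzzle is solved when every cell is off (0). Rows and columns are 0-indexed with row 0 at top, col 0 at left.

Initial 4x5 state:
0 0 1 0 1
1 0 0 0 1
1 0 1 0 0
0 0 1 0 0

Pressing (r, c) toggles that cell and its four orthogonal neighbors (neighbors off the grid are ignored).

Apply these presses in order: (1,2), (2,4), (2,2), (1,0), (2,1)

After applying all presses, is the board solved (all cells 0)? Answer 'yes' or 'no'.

After press 1 at (1,2):
0 0 0 0 1
1 1 1 1 1
1 0 0 0 0
0 0 1 0 0

After press 2 at (2,4):
0 0 0 0 1
1 1 1 1 0
1 0 0 1 1
0 0 1 0 1

After press 3 at (2,2):
0 0 0 0 1
1 1 0 1 0
1 1 1 0 1
0 0 0 0 1

After press 4 at (1,0):
1 0 0 0 1
0 0 0 1 0
0 1 1 0 1
0 0 0 0 1

After press 5 at (2,1):
1 0 0 0 1
0 1 0 1 0
1 0 0 0 1
0 1 0 0 1

Lights still on: 8

Answer: no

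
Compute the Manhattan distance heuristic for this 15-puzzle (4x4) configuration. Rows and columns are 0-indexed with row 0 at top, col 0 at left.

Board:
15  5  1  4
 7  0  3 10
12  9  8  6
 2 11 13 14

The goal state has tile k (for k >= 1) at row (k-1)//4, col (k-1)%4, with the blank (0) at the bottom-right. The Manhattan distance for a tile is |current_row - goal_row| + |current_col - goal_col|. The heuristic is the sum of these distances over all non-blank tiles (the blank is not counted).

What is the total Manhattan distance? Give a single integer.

Tile 15: at (0,0), goal (3,2), distance |0-3|+|0-2| = 5
Tile 5: at (0,1), goal (1,0), distance |0-1|+|1-0| = 2
Tile 1: at (0,2), goal (0,0), distance |0-0|+|2-0| = 2
Tile 4: at (0,3), goal (0,3), distance |0-0|+|3-3| = 0
Tile 7: at (1,0), goal (1,2), distance |1-1|+|0-2| = 2
Tile 3: at (1,2), goal (0,2), distance |1-0|+|2-2| = 1
Tile 10: at (1,3), goal (2,1), distance |1-2|+|3-1| = 3
Tile 12: at (2,0), goal (2,3), distance |2-2|+|0-3| = 3
Tile 9: at (2,1), goal (2,0), distance |2-2|+|1-0| = 1
Tile 8: at (2,2), goal (1,3), distance |2-1|+|2-3| = 2
Tile 6: at (2,3), goal (1,1), distance |2-1|+|3-1| = 3
Tile 2: at (3,0), goal (0,1), distance |3-0|+|0-1| = 4
Tile 11: at (3,1), goal (2,2), distance |3-2|+|1-2| = 2
Tile 13: at (3,2), goal (3,0), distance |3-3|+|2-0| = 2
Tile 14: at (3,3), goal (3,1), distance |3-3|+|3-1| = 2
Sum: 5 + 2 + 2 + 0 + 2 + 1 + 3 + 3 + 1 + 2 + 3 + 4 + 2 + 2 + 2 = 34

Answer: 34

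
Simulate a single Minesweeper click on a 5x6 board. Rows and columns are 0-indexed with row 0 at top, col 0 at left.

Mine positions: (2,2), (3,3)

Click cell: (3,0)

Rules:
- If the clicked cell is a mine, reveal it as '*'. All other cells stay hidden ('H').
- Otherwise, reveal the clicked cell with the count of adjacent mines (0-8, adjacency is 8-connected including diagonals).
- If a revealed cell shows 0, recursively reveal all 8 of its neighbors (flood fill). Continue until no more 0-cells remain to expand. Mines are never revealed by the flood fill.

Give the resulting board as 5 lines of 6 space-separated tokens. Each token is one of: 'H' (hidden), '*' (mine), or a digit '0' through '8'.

0 0 0 0 0 0
0 1 1 1 0 0
0 1 H 2 1 0
0 1 2 H 1 0
0 0 1 H 1 0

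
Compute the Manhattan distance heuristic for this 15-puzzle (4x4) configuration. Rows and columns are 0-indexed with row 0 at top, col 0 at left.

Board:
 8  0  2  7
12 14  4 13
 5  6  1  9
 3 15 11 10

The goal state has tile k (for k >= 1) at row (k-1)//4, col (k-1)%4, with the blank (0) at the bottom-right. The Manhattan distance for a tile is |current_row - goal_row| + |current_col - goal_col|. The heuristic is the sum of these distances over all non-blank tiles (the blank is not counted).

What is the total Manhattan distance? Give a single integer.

Answer: 39

Derivation:
Tile 8: (0,0)->(1,3) = 4
Tile 2: (0,2)->(0,1) = 1
Tile 7: (0,3)->(1,2) = 2
Tile 12: (1,0)->(2,3) = 4
Tile 14: (1,1)->(3,1) = 2
Tile 4: (1,2)->(0,3) = 2
Tile 13: (1,3)->(3,0) = 5
Tile 5: (2,0)->(1,0) = 1
Tile 6: (2,1)->(1,1) = 1
Tile 1: (2,2)->(0,0) = 4
Tile 9: (2,3)->(2,0) = 3
Tile 3: (3,0)->(0,2) = 5
Tile 15: (3,1)->(3,2) = 1
Tile 11: (3,2)->(2,2) = 1
Tile 10: (3,3)->(2,1) = 3
Sum: 4 + 1 + 2 + 4 + 2 + 2 + 5 + 1 + 1 + 4 + 3 + 5 + 1 + 1 + 3 = 39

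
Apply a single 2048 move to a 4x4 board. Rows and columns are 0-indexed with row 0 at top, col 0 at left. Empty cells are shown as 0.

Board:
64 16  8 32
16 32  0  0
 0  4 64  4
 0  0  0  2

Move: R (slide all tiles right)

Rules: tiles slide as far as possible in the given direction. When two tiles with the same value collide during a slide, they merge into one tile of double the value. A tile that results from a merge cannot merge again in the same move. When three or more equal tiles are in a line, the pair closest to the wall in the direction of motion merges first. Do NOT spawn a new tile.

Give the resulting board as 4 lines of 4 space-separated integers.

Answer: 64 16  8 32
 0  0 16 32
 0  4 64  4
 0  0  0  2

Derivation:
Slide right:
row 0: [64, 16, 8, 32] -> [64, 16, 8, 32]
row 1: [16, 32, 0, 0] -> [0, 0, 16, 32]
row 2: [0, 4, 64, 4] -> [0, 4, 64, 4]
row 3: [0, 0, 0, 2] -> [0, 0, 0, 2]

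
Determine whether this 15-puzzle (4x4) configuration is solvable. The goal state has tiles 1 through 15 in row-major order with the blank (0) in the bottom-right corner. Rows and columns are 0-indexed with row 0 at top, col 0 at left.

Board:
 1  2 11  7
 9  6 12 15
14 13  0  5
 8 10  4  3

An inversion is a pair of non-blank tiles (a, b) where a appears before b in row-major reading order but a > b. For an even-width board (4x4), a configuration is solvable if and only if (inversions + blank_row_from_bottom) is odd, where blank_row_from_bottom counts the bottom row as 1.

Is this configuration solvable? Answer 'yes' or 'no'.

Inversions: 50
Blank is in row 2 (0-indexed from top), which is row 2 counting from the bottom (bottom = 1).
50 + 2 = 52, which is even, so the puzzle is not solvable.

Answer: no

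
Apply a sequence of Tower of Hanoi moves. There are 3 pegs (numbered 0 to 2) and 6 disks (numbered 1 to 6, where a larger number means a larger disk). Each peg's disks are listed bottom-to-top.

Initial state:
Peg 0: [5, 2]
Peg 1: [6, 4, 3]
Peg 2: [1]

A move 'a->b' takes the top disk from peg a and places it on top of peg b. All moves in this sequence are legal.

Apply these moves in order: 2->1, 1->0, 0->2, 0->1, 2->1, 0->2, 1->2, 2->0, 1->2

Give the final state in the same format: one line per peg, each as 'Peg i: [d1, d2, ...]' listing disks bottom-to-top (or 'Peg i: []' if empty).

Answer: Peg 0: [1]
Peg 1: [6, 4, 3]
Peg 2: [5, 2]

Derivation:
After move 1 (2->1):
Peg 0: [5, 2]
Peg 1: [6, 4, 3, 1]
Peg 2: []

After move 2 (1->0):
Peg 0: [5, 2, 1]
Peg 1: [6, 4, 3]
Peg 2: []

After move 3 (0->2):
Peg 0: [5, 2]
Peg 1: [6, 4, 3]
Peg 2: [1]

After move 4 (0->1):
Peg 0: [5]
Peg 1: [6, 4, 3, 2]
Peg 2: [1]

After move 5 (2->1):
Peg 0: [5]
Peg 1: [6, 4, 3, 2, 1]
Peg 2: []

After move 6 (0->2):
Peg 0: []
Peg 1: [6, 4, 3, 2, 1]
Peg 2: [5]

After move 7 (1->2):
Peg 0: []
Peg 1: [6, 4, 3, 2]
Peg 2: [5, 1]

After move 8 (2->0):
Peg 0: [1]
Peg 1: [6, 4, 3, 2]
Peg 2: [5]

After move 9 (1->2):
Peg 0: [1]
Peg 1: [6, 4, 3]
Peg 2: [5, 2]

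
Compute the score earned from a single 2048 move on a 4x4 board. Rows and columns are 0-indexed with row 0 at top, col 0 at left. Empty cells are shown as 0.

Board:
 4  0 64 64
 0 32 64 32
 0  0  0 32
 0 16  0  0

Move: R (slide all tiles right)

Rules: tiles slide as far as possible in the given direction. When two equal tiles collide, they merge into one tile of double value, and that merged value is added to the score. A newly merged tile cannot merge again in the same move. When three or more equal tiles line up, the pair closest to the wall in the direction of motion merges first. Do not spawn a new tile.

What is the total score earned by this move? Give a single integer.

Answer: 128

Derivation:
Slide right:
row 0: [4, 0, 64, 64] -> [0, 0, 4, 128]  score +128 (running 128)
row 1: [0, 32, 64, 32] -> [0, 32, 64, 32]  score +0 (running 128)
row 2: [0, 0, 0, 32] -> [0, 0, 0, 32]  score +0 (running 128)
row 3: [0, 16, 0, 0] -> [0, 0, 0, 16]  score +0 (running 128)
Board after move:
  0   0   4 128
  0  32  64  32
  0   0   0  32
  0   0   0  16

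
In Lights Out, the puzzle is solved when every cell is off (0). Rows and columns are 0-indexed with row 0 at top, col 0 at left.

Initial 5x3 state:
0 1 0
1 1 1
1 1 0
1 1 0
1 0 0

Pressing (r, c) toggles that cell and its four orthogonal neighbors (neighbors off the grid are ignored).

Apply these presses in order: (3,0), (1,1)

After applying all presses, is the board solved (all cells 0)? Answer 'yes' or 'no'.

After press 1 at (3,0):
0 1 0
1 1 1
0 1 0
0 0 0
0 0 0

After press 2 at (1,1):
0 0 0
0 0 0
0 0 0
0 0 0
0 0 0

Lights still on: 0

Answer: yes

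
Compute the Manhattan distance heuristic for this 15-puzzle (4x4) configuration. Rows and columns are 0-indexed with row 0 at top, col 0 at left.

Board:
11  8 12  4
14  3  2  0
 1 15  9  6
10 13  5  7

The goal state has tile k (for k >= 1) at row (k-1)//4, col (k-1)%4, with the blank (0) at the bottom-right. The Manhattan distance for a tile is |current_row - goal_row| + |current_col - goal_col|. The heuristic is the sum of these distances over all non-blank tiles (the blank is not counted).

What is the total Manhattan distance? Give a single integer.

Answer: 36

Derivation:
Tile 11: (0,0)->(2,2) = 4
Tile 8: (0,1)->(1,3) = 3
Tile 12: (0,2)->(2,3) = 3
Tile 4: (0,3)->(0,3) = 0
Tile 14: (1,0)->(3,1) = 3
Tile 3: (1,1)->(0,2) = 2
Tile 2: (1,2)->(0,1) = 2
Tile 1: (2,0)->(0,0) = 2
Tile 15: (2,1)->(3,2) = 2
Tile 9: (2,2)->(2,0) = 2
Tile 6: (2,3)->(1,1) = 3
Tile 10: (3,0)->(2,1) = 2
Tile 13: (3,1)->(3,0) = 1
Tile 5: (3,2)->(1,0) = 4
Tile 7: (3,3)->(1,2) = 3
Sum: 4 + 3 + 3 + 0 + 3 + 2 + 2 + 2 + 2 + 2 + 3 + 2 + 1 + 4 + 3 = 36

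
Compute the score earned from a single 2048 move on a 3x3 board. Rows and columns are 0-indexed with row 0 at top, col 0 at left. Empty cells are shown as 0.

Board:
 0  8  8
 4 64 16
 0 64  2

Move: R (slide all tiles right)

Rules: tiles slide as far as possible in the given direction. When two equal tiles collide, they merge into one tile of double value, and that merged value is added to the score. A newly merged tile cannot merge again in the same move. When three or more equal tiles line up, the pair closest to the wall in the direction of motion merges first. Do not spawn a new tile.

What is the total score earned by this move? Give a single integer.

Answer: 16

Derivation:
Slide right:
row 0: [0, 8, 8] -> [0, 0, 16]  score +16 (running 16)
row 1: [4, 64, 16] -> [4, 64, 16]  score +0 (running 16)
row 2: [0, 64, 2] -> [0, 64, 2]  score +0 (running 16)
Board after move:
 0  0 16
 4 64 16
 0 64  2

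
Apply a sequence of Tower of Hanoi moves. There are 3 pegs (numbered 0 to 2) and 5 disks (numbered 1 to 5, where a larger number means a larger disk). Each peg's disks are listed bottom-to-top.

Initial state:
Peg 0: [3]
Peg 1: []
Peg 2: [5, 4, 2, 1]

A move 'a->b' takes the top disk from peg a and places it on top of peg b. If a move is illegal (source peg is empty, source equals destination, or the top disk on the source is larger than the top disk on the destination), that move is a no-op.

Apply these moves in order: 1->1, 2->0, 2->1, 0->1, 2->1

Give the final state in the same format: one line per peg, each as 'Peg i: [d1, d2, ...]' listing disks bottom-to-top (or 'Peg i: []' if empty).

Answer: Peg 0: [3]
Peg 1: [2, 1]
Peg 2: [5, 4]

Derivation:
After move 1 (1->1):
Peg 0: [3]
Peg 1: []
Peg 2: [5, 4, 2, 1]

After move 2 (2->0):
Peg 0: [3, 1]
Peg 1: []
Peg 2: [5, 4, 2]

After move 3 (2->1):
Peg 0: [3, 1]
Peg 1: [2]
Peg 2: [5, 4]

After move 4 (0->1):
Peg 0: [3]
Peg 1: [2, 1]
Peg 2: [5, 4]

After move 5 (2->1):
Peg 0: [3]
Peg 1: [2, 1]
Peg 2: [5, 4]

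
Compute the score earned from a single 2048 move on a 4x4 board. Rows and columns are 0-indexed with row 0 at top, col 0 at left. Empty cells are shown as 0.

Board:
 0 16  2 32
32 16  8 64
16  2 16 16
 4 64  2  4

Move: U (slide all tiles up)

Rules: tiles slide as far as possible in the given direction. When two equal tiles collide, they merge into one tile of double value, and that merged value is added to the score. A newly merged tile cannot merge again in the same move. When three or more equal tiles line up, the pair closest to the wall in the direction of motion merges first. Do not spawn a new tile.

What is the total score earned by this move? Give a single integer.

Slide up:
col 0: [0, 32, 16, 4] -> [32, 16, 4, 0]  score +0 (running 0)
col 1: [16, 16, 2, 64] -> [32, 2, 64, 0]  score +32 (running 32)
col 2: [2, 8, 16, 2] -> [2, 8, 16, 2]  score +0 (running 32)
col 3: [32, 64, 16, 4] -> [32, 64, 16, 4]  score +0 (running 32)
Board after move:
32 32  2 32
16  2  8 64
 4 64 16 16
 0  0  2  4

Answer: 32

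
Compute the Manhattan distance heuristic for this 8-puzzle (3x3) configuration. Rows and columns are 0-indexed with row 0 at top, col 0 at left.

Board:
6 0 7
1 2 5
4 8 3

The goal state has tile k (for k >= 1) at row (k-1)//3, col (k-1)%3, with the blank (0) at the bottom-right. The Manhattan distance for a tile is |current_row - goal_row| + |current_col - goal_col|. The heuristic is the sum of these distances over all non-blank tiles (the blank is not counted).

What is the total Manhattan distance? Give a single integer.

Tile 6: (0,0)->(1,2) = 3
Tile 7: (0,2)->(2,0) = 4
Tile 1: (1,0)->(0,0) = 1
Tile 2: (1,1)->(0,1) = 1
Tile 5: (1,2)->(1,1) = 1
Tile 4: (2,0)->(1,0) = 1
Tile 8: (2,1)->(2,1) = 0
Tile 3: (2,2)->(0,2) = 2
Sum: 3 + 4 + 1 + 1 + 1 + 1 + 0 + 2 = 13

Answer: 13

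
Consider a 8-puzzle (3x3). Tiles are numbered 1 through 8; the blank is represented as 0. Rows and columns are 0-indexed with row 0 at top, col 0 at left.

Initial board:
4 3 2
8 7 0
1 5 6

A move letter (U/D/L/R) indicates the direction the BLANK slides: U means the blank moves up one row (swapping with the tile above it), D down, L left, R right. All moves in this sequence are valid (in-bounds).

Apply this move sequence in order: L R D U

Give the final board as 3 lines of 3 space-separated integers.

After move 1 (L):
4 3 2
8 0 7
1 5 6

After move 2 (R):
4 3 2
8 7 0
1 5 6

After move 3 (D):
4 3 2
8 7 6
1 5 0

After move 4 (U):
4 3 2
8 7 0
1 5 6

Answer: 4 3 2
8 7 0
1 5 6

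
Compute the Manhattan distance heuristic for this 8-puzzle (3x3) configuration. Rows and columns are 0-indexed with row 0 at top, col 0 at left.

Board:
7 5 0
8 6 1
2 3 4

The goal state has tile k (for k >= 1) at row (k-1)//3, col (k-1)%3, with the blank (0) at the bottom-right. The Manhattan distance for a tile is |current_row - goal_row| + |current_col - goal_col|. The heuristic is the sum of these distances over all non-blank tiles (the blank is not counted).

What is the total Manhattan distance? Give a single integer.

Answer: 18

Derivation:
Tile 7: at (0,0), goal (2,0), distance |0-2|+|0-0| = 2
Tile 5: at (0,1), goal (1,1), distance |0-1|+|1-1| = 1
Tile 8: at (1,0), goal (2,1), distance |1-2|+|0-1| = 2
Tile 6: at (1,1), goal (1,2), distance |1-1|+|1-2| = 1
Tile 1: at (1,2), goal (0,0), distance |1-0|+|2-0| = 3
Tile 2: at (2,0), goal (0,1), distance |2-0|+|0-1| = 3
Tile 3: at (2,1), goal (0,2), distance |2-0|+|1-2| = 3
Tile 4: at (2,2), goal (1,0), distance |2-1|+|2-0| = 3
Sum: 2 + 1 + 2 + 1 + 3 + 3 + 3 + 3 = 18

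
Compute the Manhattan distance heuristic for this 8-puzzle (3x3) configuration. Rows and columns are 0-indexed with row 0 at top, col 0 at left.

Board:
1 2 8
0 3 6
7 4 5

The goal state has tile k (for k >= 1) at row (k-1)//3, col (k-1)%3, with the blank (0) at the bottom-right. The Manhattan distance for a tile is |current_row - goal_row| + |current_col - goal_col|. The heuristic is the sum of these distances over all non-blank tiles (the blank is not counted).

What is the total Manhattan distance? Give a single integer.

Answer: 9

Derivation:
Tile 1: (0,0)->(0,0) = 0
Tile 2: (0,1)->(0,1) = 0
Tile 8: (0,2)->(2,1) = 3
Tile 3: (1,1)->(0,2) = 2
Tile 6: (1,2)->(1,2) = 0
Tile 7: (2,0)->(2,0) = 0
Tile 4: (2,1)->(1,0) = 2
Tile 5: (2,2)->(1,1) = 2
Sum: 0 + 0 + 3 + 2 + 0 + 0 + 2 + 2 = 9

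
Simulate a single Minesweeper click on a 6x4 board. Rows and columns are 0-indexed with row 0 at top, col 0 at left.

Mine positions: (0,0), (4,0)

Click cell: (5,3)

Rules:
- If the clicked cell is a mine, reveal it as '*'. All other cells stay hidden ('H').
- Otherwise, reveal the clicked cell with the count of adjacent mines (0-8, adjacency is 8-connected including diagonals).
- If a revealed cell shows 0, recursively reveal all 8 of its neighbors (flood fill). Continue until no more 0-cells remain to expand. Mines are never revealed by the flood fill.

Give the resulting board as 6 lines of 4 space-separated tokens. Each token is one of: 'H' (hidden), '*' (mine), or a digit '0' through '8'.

H 1 0 0
1 1 0 0
0 0 0 0
1 1 0 0
H 1 0 0
H 1 0 0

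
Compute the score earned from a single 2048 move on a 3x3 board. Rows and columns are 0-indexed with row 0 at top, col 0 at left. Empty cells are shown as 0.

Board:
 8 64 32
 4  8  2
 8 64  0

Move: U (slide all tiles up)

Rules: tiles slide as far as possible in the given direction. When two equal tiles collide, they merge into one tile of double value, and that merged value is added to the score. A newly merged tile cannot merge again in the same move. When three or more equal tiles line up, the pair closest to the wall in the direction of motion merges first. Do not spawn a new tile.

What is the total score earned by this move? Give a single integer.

Slide up:
col 0: [8, 4, 8] -> [8, 4, 8]  score +0 (running 0)
col 1: [64, 8, 64] -> [64, 8, 64]  score +0 (running 0)
col 2: [32, 2, 0] -> [32, 2, 0]  score +0 (running 0)
Board after move:
 8 64 32
 4  8  2
 8 64  0

Answer: 0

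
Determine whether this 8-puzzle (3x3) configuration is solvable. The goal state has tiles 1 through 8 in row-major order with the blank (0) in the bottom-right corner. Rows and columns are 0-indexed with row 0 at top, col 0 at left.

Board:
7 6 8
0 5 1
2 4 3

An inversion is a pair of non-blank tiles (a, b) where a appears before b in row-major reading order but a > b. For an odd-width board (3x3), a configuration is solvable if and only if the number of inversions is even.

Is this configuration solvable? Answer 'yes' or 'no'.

Inversions (pairs i<j in row-major order where tile[i] > tile[j] > 0): 21
21 is odd, so the puzzle is not solvable.

Answer: no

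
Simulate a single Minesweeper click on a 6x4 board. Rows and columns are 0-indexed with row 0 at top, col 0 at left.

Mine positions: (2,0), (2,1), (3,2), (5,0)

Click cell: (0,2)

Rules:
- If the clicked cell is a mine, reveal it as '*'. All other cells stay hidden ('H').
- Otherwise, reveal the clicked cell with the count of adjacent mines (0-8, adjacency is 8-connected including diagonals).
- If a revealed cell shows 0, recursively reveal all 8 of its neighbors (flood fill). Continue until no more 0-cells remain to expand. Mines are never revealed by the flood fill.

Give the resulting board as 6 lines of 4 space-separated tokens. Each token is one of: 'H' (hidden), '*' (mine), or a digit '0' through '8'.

0 0 0 0
2 2 1 0
H H 2 1
H H H H
H H H H
H H H H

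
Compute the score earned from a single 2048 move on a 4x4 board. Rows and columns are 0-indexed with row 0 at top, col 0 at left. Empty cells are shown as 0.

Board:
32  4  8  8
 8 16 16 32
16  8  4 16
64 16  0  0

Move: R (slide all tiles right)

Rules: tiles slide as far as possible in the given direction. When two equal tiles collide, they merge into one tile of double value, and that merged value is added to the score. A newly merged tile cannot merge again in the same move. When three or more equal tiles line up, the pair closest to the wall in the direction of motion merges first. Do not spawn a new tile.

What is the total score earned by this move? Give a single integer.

Slide right:
row 0: [32, 4, 8, 8] -> [0, 32, 4, 16]  score +16 (running 16)
row 1: [8, 16, 16, 32] -> [0, 8, 32, 32]  score +32 (running 48)
row 2: [16, 8, 4, 16] -> [16, 8, 4, 16]  score +0 (running 48)
row 3: [64, 16, 0, 0] -> [0, 0, 64, 16]  score +0 (running 48)
Board after move:
 0 32  4 16
 0  8 32 32
16  8  4 16
 0  0 64 16

Answer: 48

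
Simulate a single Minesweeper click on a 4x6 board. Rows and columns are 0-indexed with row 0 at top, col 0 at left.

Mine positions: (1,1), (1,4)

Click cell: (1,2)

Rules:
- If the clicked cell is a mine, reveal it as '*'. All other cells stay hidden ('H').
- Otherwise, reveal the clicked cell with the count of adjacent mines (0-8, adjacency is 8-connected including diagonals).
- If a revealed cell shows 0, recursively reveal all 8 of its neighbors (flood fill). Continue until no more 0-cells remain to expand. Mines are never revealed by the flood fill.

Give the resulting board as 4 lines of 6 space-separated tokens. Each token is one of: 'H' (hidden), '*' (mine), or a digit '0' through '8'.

H H H H H H
H H 1 H H H
H H H H H H
H H H H H H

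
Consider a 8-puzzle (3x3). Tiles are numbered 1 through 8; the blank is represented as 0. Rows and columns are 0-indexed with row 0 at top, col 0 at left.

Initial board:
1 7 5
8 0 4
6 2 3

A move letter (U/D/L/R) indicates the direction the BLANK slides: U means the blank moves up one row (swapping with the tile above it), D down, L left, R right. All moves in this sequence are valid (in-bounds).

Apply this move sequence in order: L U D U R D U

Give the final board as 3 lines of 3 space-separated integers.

Answer: 7 0 5
1 8 4
6 2 3

Derivation:
After move 1 (L):
1 7 5
0 8 4
6 2 3

After move 2 (U):
0 7 5
1 8 4
6 2 3

After move 3 (D):
1 7 5
0 8 4
6 2 3

After move 4 (U):
0 7 5
1 8 4
6 2 3

After move 5 (R):
7 0 5
1 8 4
6 2 3

After move 6 (D):
7 8 5
1 0 4
6 2 3

After move 7 (U):
7 0 5
1 8 4
6 2 3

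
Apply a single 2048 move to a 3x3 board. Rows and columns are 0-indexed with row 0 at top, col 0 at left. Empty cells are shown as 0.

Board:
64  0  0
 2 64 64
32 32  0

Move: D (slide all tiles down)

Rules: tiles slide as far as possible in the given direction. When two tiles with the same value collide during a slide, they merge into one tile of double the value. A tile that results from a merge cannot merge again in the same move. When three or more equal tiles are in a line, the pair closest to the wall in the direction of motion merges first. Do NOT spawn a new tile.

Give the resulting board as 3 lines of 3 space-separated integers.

Slide down:
col 0: [64, 2, 32] -> [64, 2, 32]
col 1: [0, 64, 32] -> [0, 64, 32]
col 2: [0, 64, 0] -> [0, 0, 64]

Answer: 64  0  0
 2 64  0
32 32 64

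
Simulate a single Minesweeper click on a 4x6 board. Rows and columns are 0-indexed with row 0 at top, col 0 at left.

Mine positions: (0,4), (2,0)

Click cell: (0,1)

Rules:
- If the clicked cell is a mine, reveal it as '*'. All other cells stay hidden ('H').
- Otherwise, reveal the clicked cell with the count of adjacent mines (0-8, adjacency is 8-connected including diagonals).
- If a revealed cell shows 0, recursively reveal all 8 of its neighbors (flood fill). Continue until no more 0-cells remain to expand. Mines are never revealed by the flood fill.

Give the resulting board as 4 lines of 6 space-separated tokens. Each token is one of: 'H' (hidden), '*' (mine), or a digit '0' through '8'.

0 0 0 1 H H
1 1 0 1 1 1
H 1 0 0 0 0
H 1 0 0 0 0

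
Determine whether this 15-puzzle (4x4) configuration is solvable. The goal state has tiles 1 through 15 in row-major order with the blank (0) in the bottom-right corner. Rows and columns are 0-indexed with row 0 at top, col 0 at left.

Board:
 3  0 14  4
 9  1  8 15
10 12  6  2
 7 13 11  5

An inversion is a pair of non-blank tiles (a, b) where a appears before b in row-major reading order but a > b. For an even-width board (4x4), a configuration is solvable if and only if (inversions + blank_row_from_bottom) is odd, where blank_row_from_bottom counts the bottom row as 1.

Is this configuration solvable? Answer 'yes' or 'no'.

Inversions: 49
Blank is in row 0 (0-indexed from top), which is row 4 counting from the bottom (bottom = 1).
49 + 4 = 53, which is odd, so the puzzle is solvable.

Answer: yes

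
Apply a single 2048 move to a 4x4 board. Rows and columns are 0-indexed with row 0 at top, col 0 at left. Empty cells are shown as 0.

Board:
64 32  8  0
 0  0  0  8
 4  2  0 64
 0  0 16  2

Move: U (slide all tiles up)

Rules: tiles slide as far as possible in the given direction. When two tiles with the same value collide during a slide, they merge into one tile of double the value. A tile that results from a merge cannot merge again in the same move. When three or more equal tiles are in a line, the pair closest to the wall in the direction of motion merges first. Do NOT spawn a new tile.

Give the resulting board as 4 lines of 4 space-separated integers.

Answer: 64 32  8  8
 4  2 16 64
 0  0  0  2
 0  0  0  0

Derivation:
Slide up:
col 0: [64, 0, 4, 0] -> [64, 4, 0, 0]
col 1: [32, 0, 2, 0] -> [32, 2, 0, 0]
col 2: [8, 0, 0, 16] -> [8, 16, 0, 0]
col 3: [0, 8, 64, 2] -> [8, 64, 2, 0]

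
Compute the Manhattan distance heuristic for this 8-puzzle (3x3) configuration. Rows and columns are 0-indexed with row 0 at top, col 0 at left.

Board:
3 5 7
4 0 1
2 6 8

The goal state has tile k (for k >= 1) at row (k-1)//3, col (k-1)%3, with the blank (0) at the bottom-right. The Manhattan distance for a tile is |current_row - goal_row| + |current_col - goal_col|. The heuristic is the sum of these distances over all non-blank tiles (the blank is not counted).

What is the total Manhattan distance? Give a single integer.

Answer: 16

Derivation:
Tile 3: at (0,0), goal (0,2), distance |0-0|+|0-2| = 2
Tile 5: at (0,1), goal (1,1), distance |0-1|+|1-1| = 1
Tile 7: at (0,2), goal (2,0), distance |0-2|+|2-0| = 4
Tile 4: at (1,0), goal (1,0), distance |1-1|+|0-0| = 0
Tile 1: at (1,2), goal (0,0), distance |1-0|+|2-0| = 3
Tile 2: at (2,0), goal (0,1), distance |2-0|+|0-1| = 3
Tile 6: at (2,1), goal (1,2), distance |2-1|+|1-2| = 2
Tile 8: at (2,2), goal (2,1), distance |2-2|+|2-1| = 1
Sum: 2 + 1 + 4 + 0 + 3 + 3 + 2 + 1 = 16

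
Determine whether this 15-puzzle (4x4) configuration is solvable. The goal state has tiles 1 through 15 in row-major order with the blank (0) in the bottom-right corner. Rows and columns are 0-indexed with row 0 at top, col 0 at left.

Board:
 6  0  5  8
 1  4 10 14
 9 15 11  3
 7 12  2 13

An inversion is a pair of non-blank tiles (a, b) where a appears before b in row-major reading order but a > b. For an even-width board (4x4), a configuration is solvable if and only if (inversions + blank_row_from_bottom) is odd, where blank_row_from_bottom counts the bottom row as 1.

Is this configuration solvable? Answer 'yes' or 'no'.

Inversions: 42
Blank is in row 0 (0-indexed from top), which is row 4 counting from the bottom (bottom = 1).
42 + 4 = 46, which is even, so the puzzle is not solvable.

Answer: no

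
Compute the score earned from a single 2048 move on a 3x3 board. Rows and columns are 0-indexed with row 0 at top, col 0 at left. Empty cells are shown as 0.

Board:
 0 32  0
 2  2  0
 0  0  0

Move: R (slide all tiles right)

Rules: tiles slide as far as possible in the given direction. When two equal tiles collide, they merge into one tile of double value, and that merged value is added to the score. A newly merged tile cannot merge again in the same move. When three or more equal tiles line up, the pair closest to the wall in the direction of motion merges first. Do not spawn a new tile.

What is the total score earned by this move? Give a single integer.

Answer: 4

Derivation:
Slide right:
row 0: [0, 32, 0] -> [0, 0, 32]  score +0 (running 0)
row 1: [2, 2, 0] -> [0, 0, 4]  score +4 (running 4)
row 2: [0, 0, 0] -> [0, 0, 0]  score +0 (running 4)
Board after move:
 0  0 32
 0  0  4
 0  0  0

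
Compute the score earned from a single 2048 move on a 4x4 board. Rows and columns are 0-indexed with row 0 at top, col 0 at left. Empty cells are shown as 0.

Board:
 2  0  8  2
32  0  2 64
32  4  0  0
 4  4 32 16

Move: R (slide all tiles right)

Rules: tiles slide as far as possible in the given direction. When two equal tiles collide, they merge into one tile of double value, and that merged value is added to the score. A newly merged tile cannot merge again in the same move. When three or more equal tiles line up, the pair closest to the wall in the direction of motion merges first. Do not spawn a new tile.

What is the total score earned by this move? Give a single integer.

Slide right:
row 0: [2, 0, 8, 2] -> [0, 2, 8, 2]  score +0 (running 0)
row 1: [32, 0, 2, 64] -> [0, 32, 2, 64]  score +0 (running 0)
row 2: [32, 4, 0, 0] -> [0, 0, 32, 4]  score +0 (running 0)
row 3: [4, 4, 32, 16] -> [0, 8, 32, 16]  score +8 (running 8)
Board after move:
 0  2  8  2
 0 32  2 64
 0  0 32  4
 0  8 32 16

Answer: 8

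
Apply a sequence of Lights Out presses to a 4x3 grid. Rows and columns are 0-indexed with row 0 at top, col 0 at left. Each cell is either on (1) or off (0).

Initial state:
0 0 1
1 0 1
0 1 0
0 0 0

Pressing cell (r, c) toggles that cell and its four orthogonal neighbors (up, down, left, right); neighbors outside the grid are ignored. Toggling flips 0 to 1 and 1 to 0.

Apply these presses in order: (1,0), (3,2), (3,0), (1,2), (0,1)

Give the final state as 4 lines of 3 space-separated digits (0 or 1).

Answer: 0 1 1
0 1 0
0 1 0
1 0 1

Derivation:
After press 1 at (1,0):
1 0 1
0 1 1
1 1 0
0 0 0

After press 2 at (3,2):
1 0 1
0 1 1
1 1 1
0 1 1

After press 3 at (3,0):
1 0 1
0 1 1
0 1 1
1 0 1

After press 4 at (1,2):
1 0 0
0 0 0
0 1 0
1 0 1

After press 5 at (0,1):
0 1 1
0 1 0
0 1 0
1 0 1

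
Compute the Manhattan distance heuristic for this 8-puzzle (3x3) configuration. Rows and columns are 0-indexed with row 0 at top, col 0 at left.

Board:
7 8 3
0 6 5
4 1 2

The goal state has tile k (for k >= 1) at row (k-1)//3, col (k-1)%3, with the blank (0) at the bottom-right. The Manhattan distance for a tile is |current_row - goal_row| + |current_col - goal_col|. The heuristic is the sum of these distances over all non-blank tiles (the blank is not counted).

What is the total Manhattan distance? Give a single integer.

Tile 7: (0,0)->(2,0) = 2
Tile 8: (0,1)->(2,1) = 2
Tile 3: (0,2)->(0,2) = 0
Tile 6: (1,1)->(1,2) = 1
Tile 5: (1,2)->(1,1) = 1
Tile 4: (2,0)->(1,0) = 1
Tile 1: (2,1)->(0,0) = 3
Tile 2: (2,2)->(0,1) = 3
Sum: 2 + 2 + 0 + 1 + 1 + 1 + 3 + 3 = 13

Answer: 13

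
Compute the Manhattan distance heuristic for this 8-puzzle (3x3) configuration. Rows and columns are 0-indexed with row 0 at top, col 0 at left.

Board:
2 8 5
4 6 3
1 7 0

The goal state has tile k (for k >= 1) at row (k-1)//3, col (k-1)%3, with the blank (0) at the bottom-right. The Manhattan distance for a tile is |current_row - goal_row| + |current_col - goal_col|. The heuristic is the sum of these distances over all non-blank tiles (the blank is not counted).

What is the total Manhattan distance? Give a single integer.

Tile 2: (0,0)->(0,1) = 1
Tile 8: (0,1)->(2,1) = 2
Tile 5: (0,2)->(1,1) = 2
Tile 4: (1,0)->(1,0) = 0
Tile 6: (1,1)->(1,2) = 1
Tile 3: (1,2)->(0,2) = 1
Tile 1: (2,0)->(0,0) = 2
Tile 7: (2,1)->(2,0) = 1
Sum: 1 + 2 + 2 + 0 + 1 + 1 + 2 + 1 = 10

Answer: 10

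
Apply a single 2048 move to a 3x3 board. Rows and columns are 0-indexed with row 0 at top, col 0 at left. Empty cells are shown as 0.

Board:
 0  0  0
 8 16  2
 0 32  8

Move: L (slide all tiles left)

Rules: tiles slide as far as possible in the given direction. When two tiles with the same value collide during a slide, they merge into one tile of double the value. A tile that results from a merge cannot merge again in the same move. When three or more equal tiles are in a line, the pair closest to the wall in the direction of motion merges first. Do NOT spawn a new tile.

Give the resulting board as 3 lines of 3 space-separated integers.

Answer:  0  0  0
 8 16  2
32  8  0

Derivation:
Slide left:
row 0: [0, 0, 0] -> [0, 0, 0]
row 1: [8, 16, 2] -> [8, 16, 2]
row 2: [0, 32, 8] -> [32, 8, 0]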